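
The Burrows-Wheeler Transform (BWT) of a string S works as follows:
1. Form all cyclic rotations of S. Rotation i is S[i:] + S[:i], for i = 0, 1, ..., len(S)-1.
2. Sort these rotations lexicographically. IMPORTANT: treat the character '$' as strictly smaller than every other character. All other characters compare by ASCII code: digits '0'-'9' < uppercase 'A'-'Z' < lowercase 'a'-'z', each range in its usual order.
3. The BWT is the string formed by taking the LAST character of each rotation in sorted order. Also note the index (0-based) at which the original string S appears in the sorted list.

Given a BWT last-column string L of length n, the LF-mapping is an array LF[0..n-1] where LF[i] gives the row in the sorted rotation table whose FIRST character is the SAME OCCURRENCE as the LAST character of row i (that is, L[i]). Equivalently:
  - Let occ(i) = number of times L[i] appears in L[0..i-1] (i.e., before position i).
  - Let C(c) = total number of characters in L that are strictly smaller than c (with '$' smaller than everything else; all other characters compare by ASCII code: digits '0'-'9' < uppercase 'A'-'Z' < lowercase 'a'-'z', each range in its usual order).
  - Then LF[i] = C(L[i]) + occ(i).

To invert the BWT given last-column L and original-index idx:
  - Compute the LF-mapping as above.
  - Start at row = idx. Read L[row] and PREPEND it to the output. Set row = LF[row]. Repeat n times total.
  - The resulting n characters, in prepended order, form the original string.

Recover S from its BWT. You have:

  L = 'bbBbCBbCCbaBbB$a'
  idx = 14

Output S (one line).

LF mapping: 10 11 1 12 5 2 13 6 7 14 8 3 15 4 0 9
Walk LF starting at row 14, prepending L[row]:
  step 1: row=14, L[14]='$', prepend. Next row=LF[14]=0
  step 2: row=0, L[0]='b', prepend. Next row=LF[0]=10
  step 3: row=10, L[10]='a', prepend. Next row=LF[10]=8
  step 4: row=8, L[8]='C', prepend. Next row=LF[8]=7
  step 5: row=7, L[7]='C', prepend. Next row=LF[7]=6
  step 6: row=6, L[6]='b', prepend. Next row=LF[6]=13
  step 7: row=13, L[13]='B', prepend. Next row=LF[13]=4
  step 8: row=4, L[4]='C', prepend. Next row=LF[4]=5
  step 9: row=5, L[5]='B', prepend. Next row=LF[5]=2
  step 10: row=2, L[2]='B', prepend. Next row=LF[2]=1
  step 11: row=1, L[1]='b', prepend. Next row=LF[1]=11
  step 12: row=11, L[11]='B', prepend. Next row=LF[11]=3
  step 13: row=3, L[3]='b', prepend. Next row=LF[3]=12
  step 14: row=12, L[12]='b', prepend. Next row=LF[12]=15
  step 15: row=15, L[15]='a', prepend. Next row=LF[15]=9
  step 16: row=9, L[9]='b', prepend. Next row=LF[9]=14
Reversed output: babbBbBBCBbCCab$

Answer: babbBbBBCBbCCab$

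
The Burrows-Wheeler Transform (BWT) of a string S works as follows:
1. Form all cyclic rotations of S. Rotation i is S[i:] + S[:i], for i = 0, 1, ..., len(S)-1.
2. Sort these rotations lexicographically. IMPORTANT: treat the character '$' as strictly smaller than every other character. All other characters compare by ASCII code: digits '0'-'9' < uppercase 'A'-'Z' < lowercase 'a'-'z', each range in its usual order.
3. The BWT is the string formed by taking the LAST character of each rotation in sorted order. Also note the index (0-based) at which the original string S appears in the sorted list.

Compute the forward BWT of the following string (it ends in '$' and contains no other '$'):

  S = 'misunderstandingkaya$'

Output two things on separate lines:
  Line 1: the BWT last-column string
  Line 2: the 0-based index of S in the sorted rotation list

All 21 rotations (rotation i = S[i:]+S[:i]):
  rot[0] = misunderstandingkaya$
  rot[1] = isunderstandingkaya$m
  rot[2] = sunderstandingkaya$mi
  rot[3] = understandingkaya$mis
  rot[4] = nderstandingkaya$misu
  rot[5] = derstandingkaya$misun
  rot[6] = erstandingkaya$misund
  rot[7] = rstandingkaya$misunde
  rot[8] = standingkaya$misunder
  rot[9] = tandingkaya$misunders
  rot[10] = andingkaya$misunderst
  rot[11] = ndingkaya$misundersta
  rot[12] = dingkaya$misunderstan
  rot[13] = ingkaya$misunderstand
  rot[14] = ngkaya$misunderstandi
  rot[15] = gkaya$misunderstandin
  rot[16] = kaya$misunderstanding
  rot[17] = aya$misunderstandingk
  rot[18] = ya$misunderstandingka
  rot[19] = a$misunderstandingkay
  rot[20] = $misunderstandingkaya
Sorted (with $ < everything):
  sorted[0] = $misunderstandingkaya  (last char: 'a')
  sorted[1] = a$misunderstandingkay  (last char: 'y')
  sorted[2] = andingkaya$misunderst  (last char: 't')
  sorted[3] = aya$misunderstandingk  (last char: 'k')
  sorted[4] = derstandingkaya$misun  (last char: 'n')
  sorted[5] = dingkaya$misunderstan  (last char: 'n')
  sorted[6] = erstandingkaya$misund  (last char: 'd')
  sorted[7] = gkaya$misunderstandin  (last char: 'n')
  sorted[8] = ingkaya$misunderstand  (last char: 'd')
  sorted[9] = isunderstandingkaya$m  (last char: 'm')
  sorted[10] = kaya$misunderstanding  (last char: 'g')
  sorted[11] = misunderstandingkaya$  (last char: '$')
  sorted[12] = nderstandingkaya$misu  (last char: 'u')
  sorted[13] = ndingkaya$misundersta  (last char: 'a')
  sorted[14] = ngkaya$misunderstandi  (last char: 'i')
  sorted[15] = rstandingkaya$misunde  (last char: 'e')
  sorted[16] = standingkaya$misunder  (last char: 'r')
  sorted[17] = sunderstandingkaya$mi  (last char: 'i')
  sorted[18] = tandingkaya$misunders  (last char: 's')
  sorted[19] = understandingkaya$mis  (last char: 's')
  sorted[20] = ya$misunderstandingka  (last char: 'a')
Last column: aytknndndmg$uaierissa
Original string S is at sorted index 11

Answer: aytknndndmg$uaierissa
11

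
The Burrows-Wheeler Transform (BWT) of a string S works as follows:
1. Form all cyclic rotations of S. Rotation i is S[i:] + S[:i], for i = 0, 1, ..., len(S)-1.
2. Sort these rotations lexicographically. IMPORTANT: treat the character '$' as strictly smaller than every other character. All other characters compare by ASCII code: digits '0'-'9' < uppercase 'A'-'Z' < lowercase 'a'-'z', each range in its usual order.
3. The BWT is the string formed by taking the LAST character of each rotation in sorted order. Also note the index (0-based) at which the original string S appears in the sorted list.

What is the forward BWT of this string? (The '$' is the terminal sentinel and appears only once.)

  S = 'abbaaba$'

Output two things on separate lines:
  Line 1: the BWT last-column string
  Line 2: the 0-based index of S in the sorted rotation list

All 8 rotations (rotation i = S[i:]+S[:i]):
  rot[0] = abbaaba$
  rot[1] = bbaaba$a
  rot[2] = baaba$ab
  rot[3] = aaba$abb
  rot[4] = aba$abba
  rot[5] = ba$abbaa
  rot[6] = a$abbaab
  rot[7] = $abbaaba
Sorted (with $ < everything):
  sorted[0] = $abbaaba  (last char: 'a')
  sorted[1] = a$abbaab  (last char: 'b')
  sorted[2] = aaba$abb  (last char: 'b')
  sorted[3] = aba$abba  (last char: 'a')
  sorted[4] = abbaaba$  (last char: '$')
  sorted[5] = ba$abbaa  (last char: 'a')
  sorted[6] = baaba$ab  (last char: 'b')
  sorted[7] = bbaaba$a  (last char: 'a')
Last column: abba$aba
Original string S is at sorted index 4

Answer: abba$aba
4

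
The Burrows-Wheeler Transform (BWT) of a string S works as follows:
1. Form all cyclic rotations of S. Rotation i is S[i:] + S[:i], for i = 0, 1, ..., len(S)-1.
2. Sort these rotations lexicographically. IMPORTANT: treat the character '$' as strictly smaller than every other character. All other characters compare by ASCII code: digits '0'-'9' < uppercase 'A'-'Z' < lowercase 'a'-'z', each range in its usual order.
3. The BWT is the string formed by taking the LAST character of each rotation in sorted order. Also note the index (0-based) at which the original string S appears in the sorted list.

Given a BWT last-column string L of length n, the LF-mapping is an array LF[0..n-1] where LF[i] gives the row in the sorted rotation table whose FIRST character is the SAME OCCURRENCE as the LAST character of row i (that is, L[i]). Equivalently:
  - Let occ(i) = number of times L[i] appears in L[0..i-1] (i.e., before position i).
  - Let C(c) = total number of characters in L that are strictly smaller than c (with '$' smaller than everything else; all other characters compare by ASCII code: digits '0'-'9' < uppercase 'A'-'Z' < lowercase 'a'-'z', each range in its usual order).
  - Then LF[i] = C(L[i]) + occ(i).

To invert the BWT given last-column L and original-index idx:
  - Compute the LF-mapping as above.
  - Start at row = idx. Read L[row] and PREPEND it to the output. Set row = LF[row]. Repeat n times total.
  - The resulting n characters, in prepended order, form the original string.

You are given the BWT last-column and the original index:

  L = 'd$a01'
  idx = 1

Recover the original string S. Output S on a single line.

Answer: 0a1d$

Derivation:
LF mapping: 4 0 3 1 2
Walk LF starting at row 1, prepending L[row]:
  step 1: row=1, L[1]='$', prepend. Next row=LF[1]=0
  step 2: row=0, L[0]='d', prepend. Next row=LF[0]=4
  step 3: row=4, L[4]='1', prepend. Next row=LF[4]=2
  step 4: row=2, L[2]='a', prepend. Next row=LF[2]=3
  step 5: row=3, L[3]='0', prepend. Next row=LF[3]=1
Reversed output: 0a1d$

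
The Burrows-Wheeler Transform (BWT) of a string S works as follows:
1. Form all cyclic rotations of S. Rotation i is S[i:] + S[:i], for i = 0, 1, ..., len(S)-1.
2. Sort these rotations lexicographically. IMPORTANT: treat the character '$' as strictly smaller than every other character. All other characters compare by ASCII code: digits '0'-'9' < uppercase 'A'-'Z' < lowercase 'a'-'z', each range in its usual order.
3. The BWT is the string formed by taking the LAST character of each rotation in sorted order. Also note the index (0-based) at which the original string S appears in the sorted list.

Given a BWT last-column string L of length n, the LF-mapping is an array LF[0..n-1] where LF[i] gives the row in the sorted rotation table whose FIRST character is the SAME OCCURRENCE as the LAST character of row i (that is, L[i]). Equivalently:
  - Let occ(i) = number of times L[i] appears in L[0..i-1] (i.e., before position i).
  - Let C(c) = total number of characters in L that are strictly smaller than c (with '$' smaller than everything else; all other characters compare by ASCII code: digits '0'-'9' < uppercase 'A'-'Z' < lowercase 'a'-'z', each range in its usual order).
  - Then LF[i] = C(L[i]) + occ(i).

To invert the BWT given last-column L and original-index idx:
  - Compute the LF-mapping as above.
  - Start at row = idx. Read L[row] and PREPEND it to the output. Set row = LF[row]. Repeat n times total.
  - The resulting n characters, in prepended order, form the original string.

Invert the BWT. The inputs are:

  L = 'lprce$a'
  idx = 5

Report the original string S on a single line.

Answer: parcel$

Derivation:
LF mapping: 4 5 6 2 3 0 1
Walk LF starting at row 5, prepending L[row]:
  step 1: row=5, L[5]='$', prepend. Next row=LF[5]=0
  step 2: row=0, L[0]='l', prepend. Next row=LF[0]=4
  step 3: row=4, L[4]='e', prepend. Next row=LF[4]=3
  step 4: row=3, L[3]='c', prepend. Next row=LF[3]=2
  step 5: row=2, L[2]='r', prepend. Next row=LF[2]=6
  step 6: row=6, L[6]='a', prepend. Next row=LF[6]=1
  step 7: row=1, L[1]='p', prepend. Next row=LF[1]=5
Reversed output: parcel$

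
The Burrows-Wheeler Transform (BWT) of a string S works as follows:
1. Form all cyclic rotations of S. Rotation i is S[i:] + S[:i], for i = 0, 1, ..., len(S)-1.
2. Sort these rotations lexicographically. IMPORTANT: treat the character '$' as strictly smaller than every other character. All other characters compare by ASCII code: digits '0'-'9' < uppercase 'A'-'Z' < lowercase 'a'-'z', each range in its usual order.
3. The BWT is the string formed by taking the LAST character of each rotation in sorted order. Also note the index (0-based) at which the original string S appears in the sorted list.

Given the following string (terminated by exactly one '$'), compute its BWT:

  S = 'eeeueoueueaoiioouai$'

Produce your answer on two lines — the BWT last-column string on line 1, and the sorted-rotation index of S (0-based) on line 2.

All 20 rotations (rotation i = S[i:]+S[:i]):
  rot[0] = eeeueoueueaoiioouai$
  rot[1] = eeueoueueaoiioouai$e
  rot[2] = eueoueueaoiioouai$ee
  rot[3] = ueoueueaoiioouai$eee
  rot[4] = eoueueaoiioouai$eeeu
  rot[5] = oueueaoiioouai$eeeue
  rot[6] = ueueaoiioouai$eeeueo
  rot[7] = eueaoiioouai$eeeueou
  rot[8] = ueaoiioouai$eeeueoue
  rot[9] = eaoiioouai$eeeueoueu
  rot[10] = aoiioouai$eeeueoueue
  rot[11] = oiioouai$eeeueoueuea
  rot[12] = iioouai$eeeueoueueao
  rot[13] = ioouai$eeeueoueueaoi
  rot[14] = oouai$eeeueoueueaoii
  rot[15] = ouai$eeeueoueueaoiio
  rot[16] = uai$eeeueoueueaoiioo
  rot[17] = ai$eeeueoueueaoiioou
  rot[18] = i$eeeueoueueaoiiooua
  rot[19] = $eeeueoueueaoiioouai
Sorted (with $ < everything):
  sorted[0] = $eeeueoueueaoiioouai  (last char: 'i')
  sorted[1] = ai$eeeueoueueaoiioou  (last char: 'u')
  sorted[2] = aoiioouai$eeeueoueue  (last char: 'e')
  sorted[3] = eaoiioouai$eeeueoueu  (last char: 'u')
  sorted[4] = eeeueoueueaoiioouai$  (last char: '$')
  sorted[5] = eeueoueueaoiioouai$e  (last char: 'e')
  sorted[6] = eoueueaoiioouai$eeeu  (last char: 'u')
  sorted[7] = eueaoiioouai$eeeueou  (last char: 'u')
  sorted[8] = eueoueueaoiioouai$ee  (last char: 'e')
  sorted[9] = i$eeeueoueueaoiiooua  (last char: 'a')
  sorted[10] = iioouai$eeeueoueueao  (last char: 'o')
  sorted[11] = ioouai$eeeueoueueaoi  (last char: 'i')
  sorted[12] = oiioouai$eeeueoueuea  (last char: 'a')
  sorted[13] = oouai$eeeueoueueaoii  (last char: 'i')
  sorted[14] = ouai$eeeueoueueaoiio  (last char: 'o')
  sorted[15] = oueueaoiioouai$eeeue  (last char: 'e')
  sorted[16] = uai$eeeueoueueaoiioo  (last char: 'o')
  sorted[17] = ueaoiioouai$eeeueoue  (last char: 'e')
  sorted[18] = ueoueueaoiioouai$eee  (last char: 'e')
  sorted[19] = ueueaoiioouai$eeeueo  (last char: 'o')
Last column: iueu$euueaoiaioeoeeo
Original string S is at sorted index 4

Answer: iueu$euueaoiaioeoeeo
4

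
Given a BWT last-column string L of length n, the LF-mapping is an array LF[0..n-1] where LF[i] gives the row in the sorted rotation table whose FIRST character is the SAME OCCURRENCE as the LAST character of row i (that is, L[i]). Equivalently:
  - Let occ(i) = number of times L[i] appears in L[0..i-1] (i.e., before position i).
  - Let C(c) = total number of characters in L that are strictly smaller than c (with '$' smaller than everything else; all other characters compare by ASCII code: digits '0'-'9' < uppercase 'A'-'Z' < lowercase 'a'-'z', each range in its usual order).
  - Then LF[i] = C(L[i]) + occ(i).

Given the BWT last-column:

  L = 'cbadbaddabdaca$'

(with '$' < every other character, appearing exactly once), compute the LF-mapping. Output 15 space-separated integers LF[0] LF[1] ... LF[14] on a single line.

Char counts: '$':1, 'a':5, 'b':3, 'c':2, 'd':4
C (first-col start): C('$')=0, C('a')=1, C('b')=6, C('c')=9, C('d')=11
L[0]='c': occ=0, LF[0]=C('c')+0=9+0=9
L[1]='b': occ=0, LF[1]=C('b')+0=6+0=6
L[2]='a': occ=0, LF[2]=C('a')+0=1+0=1
L[3]='d': occ=0, LF[3]=C('d')+0=11+0=11
L[4]='b': occ=1, LF[4]=C('b')+1=6+1=7
L[5]='a': occ=1, LF[5]=C('a')+1=1+1=2
L[6]='d': occ=1, LF[6]=C('d')+1=11+1=12
L[7]='d': occ=2, LF[7]=C('d')+2=11+2=13
L[8]='a': occ=2, LF[8]=C('a')+2=1+2=3
L[9]='b': occ=2, LF[9]=C('b')+2=6+2=8
L[10]='d': occ=3, LF[10]=C('d')+3=11+3=14
L[11]='a': occ=3, LF[11]=C('a')+3=1+3=4
L[12]='c': occ=1, LF[12]=C('c')+1=9+1=10
L[13]='a': occ=4, LF[13]=C('a')+4=1+4=5
L[14]='$': occ=0, LF[14]=C('$')+0=0+0=0

Answer: 9 6 1 11 7 2 12 13 3 8 14 4 10 5 0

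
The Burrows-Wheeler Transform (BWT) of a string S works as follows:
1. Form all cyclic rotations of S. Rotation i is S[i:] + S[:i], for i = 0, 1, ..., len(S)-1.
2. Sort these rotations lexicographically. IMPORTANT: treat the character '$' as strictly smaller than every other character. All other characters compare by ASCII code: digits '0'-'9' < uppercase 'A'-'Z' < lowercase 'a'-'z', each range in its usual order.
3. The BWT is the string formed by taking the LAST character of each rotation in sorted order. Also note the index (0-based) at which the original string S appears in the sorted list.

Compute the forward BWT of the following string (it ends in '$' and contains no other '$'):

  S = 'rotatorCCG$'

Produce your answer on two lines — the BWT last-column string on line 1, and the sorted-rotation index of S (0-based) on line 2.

All 11 rotations (rotation i = S[i:]+S[:i]):
  rot[0] = rotatorCCG$
  rot[1] = otatorCCG$r
  rot[2] = tatorCCG$ro
  rot[3] = atorCCG$rot
  rot[4] = torCCG$rota
  rot[5] = orCCG$rotat
  rot[6] = rCCG$rotato
  rot[7] = CCG$rotator
  rot[8] = CG$rotatorC
  rot[9] = G$rotatorCC
  rot[10] = $rotatorCCG
Sorted (with $ < everything):
  sorted[0] = $rotatorCCG  (last char: 'G')
  sorted[1] = CCG$rotator  (last char: 'r')
  sorted[2] = CG$rotatorC  (last char: 'C')
  sorted[3] = G$rotatorCC  (last char: 'C')
  sorted[4] = atorCCG$rot  (last char: 't')
  sorted[5] = orCCG$rotat  (last char: 't')
  sorted[6] = otatorCCG$r  (last char: 'r')
  sorted[7] = rCCG$rotato  (last char: 'o')
  sorted[8] = rotatorCCG$  (last char: '$')
  sorted[9] = tatorCCG$ro  (last char: 'o')
  sorted[10] = torCCG$rota  (last char: 'a')
Last column: GrCCttro$oa
Original string S is at sorted index 8

Answer: GrCCttro$oa
8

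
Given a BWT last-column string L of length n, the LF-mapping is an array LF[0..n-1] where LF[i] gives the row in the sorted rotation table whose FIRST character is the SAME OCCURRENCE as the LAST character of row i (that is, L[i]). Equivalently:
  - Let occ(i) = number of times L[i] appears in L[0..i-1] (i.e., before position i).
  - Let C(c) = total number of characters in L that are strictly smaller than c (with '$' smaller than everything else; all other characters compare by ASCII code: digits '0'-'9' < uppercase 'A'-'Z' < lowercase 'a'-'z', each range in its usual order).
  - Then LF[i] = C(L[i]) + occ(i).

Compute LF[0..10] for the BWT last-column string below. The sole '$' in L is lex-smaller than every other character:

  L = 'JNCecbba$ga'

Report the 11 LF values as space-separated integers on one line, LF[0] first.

Char counts: '$':1, 'C':1, 'J':1, 'N':1, 'a':2, 'b':2, 'c':1, 'e':1, 'g':1
C (first-col start): C('$')=0, C('C')=1, C('J')=2, C('N')=3, C('a')=4, C('b')=6, C('c')=8, C('e')=9, C('g')=10
L[0]='J': occ=0, LF[0]=C('J')+0=2+0=2
L[1]='N': occ=0, LF[1]=C('N')+0=3+0=3
L[2]='C': occ=0, LF[2]=C('C')+0=1+0=1
L[3]='e': occ=0, LF[3]=C('e')+0=9+0=9
L[4]='c': occ=0, LF[4]=C('c')+0=8+0=8
L[5]='b': occ=0, LF[5]=C('b')+0=6+0=6
L[6]='b': occ=1, LF[6]=C('b')+1=6+1=7
L[7]='a': occ=0, LF[7]=C('a')+0=4+0=4
L[8]='$': occ=0, LF[8]=C('$')+0=0+0=0
L[9]='g': occ=0, LF[9]=C('g')+0=10+0=10
L[10]='a': occ=1, LF[10]=C('a')+1=4+1=5

Answer: 2 3 1 9 8 6 7 4 0 10 5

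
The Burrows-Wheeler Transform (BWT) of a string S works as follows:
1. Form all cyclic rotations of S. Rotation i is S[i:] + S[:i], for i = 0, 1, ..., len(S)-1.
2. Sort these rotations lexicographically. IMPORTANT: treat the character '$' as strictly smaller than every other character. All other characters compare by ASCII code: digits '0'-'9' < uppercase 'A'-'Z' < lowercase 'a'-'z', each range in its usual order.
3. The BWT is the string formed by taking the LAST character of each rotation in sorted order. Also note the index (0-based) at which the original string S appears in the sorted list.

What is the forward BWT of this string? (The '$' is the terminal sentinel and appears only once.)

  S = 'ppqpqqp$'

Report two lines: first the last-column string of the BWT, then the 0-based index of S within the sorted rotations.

Answer: pq$pqqpp
2

Derivation:
All 8 rotations (rotation i = S[i:]+S[:i]):
  rot[0] = ppqpqqp$
  rot[1] = pqpqqp$p
  rot[2] = qpqqp$pp
  rot[3] = pqqp$ppq
  rot[4] = qqp$ppqp
  rot[5] = qp$ppqpq
  rot[6] = p$ppqpqq
  rot[7] = $ppqpqqp
Sorted (with $ < everything):
  sorted[0] = $ppqpqqp  (last char: 'p')
  sorted[1] = p$ppqpqq  (last char: 'q')
  sorted[2] = ppqpqqp$  (last char: '$')
  sorted[3] = pqpqqp$p  (last char: 'p')
  sorted[4] = pqqp$ppq  (last char: 'q')
  sorted[5] = qp$ppqpq  (last char: 'q')
  sorted[6] = qpqqp$pp  (last char: 'p')
  sorted[7] = qqp$ppqp  (last char: 'p')
Last column: pq$pqqpp
Original string S is at sorted index 2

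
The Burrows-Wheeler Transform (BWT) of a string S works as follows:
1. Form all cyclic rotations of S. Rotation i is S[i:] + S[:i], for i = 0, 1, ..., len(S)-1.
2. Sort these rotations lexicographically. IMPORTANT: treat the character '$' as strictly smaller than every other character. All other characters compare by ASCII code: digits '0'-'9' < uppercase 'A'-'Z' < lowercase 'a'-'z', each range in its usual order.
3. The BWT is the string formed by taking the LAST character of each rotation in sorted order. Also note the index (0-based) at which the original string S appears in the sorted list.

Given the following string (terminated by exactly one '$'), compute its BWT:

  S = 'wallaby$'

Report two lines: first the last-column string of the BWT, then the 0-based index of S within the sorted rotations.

All 8 rotations (rotation i = S[i:]+S[:i]):
  rot[0] = wallaby$
  rot[1] = allaby$w
  rot[2] = llaby$wa
  rot[3] = laby$wal
  rot[4] = aby$wall
  rot[5] = by$walla
  rot[6] = y$wallab
  rot[7] = $wallaby
Sorted (with $ < everything):
  sorted[0] = $wallaby  (last char: 'y')
  sorted[1] = aby$wall  (last char: 'l')
  sorted[2] = allaby$w  (last char: 'w')
  sorted[3] = by$walla  (last char: 'a')
  sorted[4] = laby$wal  (last char: 'l')
  sorted[5] = llaby$wa  (last char: 'a')
  sorted[6] = wallaby$  (last char: '$')
  sorted[7] = y$wallab  (last char: 'b')
Last column: ylwala$b
Original string S is at sorted index 6

Answer: ylwala$b
6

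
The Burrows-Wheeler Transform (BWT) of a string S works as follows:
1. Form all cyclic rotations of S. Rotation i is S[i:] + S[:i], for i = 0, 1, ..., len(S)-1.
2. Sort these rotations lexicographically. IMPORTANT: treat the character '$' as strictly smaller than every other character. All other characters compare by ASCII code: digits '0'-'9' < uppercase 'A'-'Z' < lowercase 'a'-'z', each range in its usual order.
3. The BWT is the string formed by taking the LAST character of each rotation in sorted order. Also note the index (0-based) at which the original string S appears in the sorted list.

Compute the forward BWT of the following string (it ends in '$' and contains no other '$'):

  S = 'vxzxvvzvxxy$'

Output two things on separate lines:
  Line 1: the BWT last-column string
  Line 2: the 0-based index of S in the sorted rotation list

Answer: yxz$vzvxvxvx
3

Derivation:
All 12 rotations (rotation i = S[i:]+S[:i]):
  rot[0] = vxzxvvzvxxy$
  rot[1] = xzxvvzvxxy$v
  rot[2] = zxvvzvxxy$vx
  rot[3] = xvvzvxxy$vxz
  rot[4] = vvzvxxy$vxzx
  rot[5] = vzvxxy$vxzxv
  rot[6] = zvxxy$vxzxvv
  rot[7] = vxxy$vxzxvvz
  rot[8] = xxy$vxzxvvzv
  rot[9] = xy$vxzxvvzvx
  rot[10] = y$vxzxvvzvxx
  rot[11] = $vxzxvvzvxxy
Sorted (with $ < everything):
  sorted[0] = $vxzxvvzvxxy  (last char: 'y')
  sorted[1] = vvzvxxy$vxzx  (last char: 'x')
  sorted[2] = vxxy$vxzxvvz  (last char: 'z')
  sorted[3] = vxzxvvzvxxy$  (last char: '$')
  sorted[4] = vzvxxy$vxzxv  (last char: 'v')
  sorted[5] = xvvzvxxy$vxz  (last char: 'z')
  sorted[6] = xxy$vxzxvvzv  (last char: 'v')
  sorted[7] = xy$vxzxvvzvx  (last char: 'x')
  sorted[8] = xzxvvzvxxy$v  (last char: 'v')
  sorted[9] = y$vxzxvvzvxx  (last char: 'x')
  sorted[10] = zvxxy$vxzxvv  (last char: 'v')
  sorted[11] = zxvvzvxxy$vx  (last char: 'x')
Last column: yxz$vzvxvxvx
Original string S is at sorted index 3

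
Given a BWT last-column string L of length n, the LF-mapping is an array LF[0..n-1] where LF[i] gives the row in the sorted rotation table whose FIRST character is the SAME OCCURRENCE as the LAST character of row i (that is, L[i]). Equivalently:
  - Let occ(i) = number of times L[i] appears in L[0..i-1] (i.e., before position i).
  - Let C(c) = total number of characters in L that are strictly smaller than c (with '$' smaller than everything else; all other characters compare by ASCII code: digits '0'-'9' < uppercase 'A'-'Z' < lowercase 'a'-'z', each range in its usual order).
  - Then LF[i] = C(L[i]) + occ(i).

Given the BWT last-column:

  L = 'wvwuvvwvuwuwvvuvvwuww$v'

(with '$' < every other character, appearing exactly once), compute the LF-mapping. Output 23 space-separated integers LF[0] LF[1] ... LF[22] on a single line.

Char counts: '$':1, 'u':5, 'v':9, 'w':8
C (first-col start): C('$')=0, C('u')=1, C('v')=6, C('w')=15
L[0]='w': occ=0, LF[0]=C('w')+0=15+0=15
L[1]='v': occ=0, LF[1]=C('v')+0=6+0=6
L[2]='w': occ=1, LF[2]=C('w')+1=15+1=16
L[3]='u': occ=0, LF[3]=C('u')+0=1+0=1
L[4]='v': occ=1, LF[4]=C('v')+1=6+1=7
L[5]='v': occ=2, LF[5]=C('v')+2=6+2=8
L[6]='w': occ=2, LF[6]=C('w')+2=15+2=17
L[7]='v': occ=3, LF[7]=C('v')+3=6+3=9
L[8]='u': occ=1, LF[8]=C('u')+1=1+1=2
L[9]='w': occ=3, LF[9]=C('w')+3=15+3=18
L[10]='u': occ=2, LF[10]=C('u')+2=1+2=3
L[11]='w': occ=4, LF[11]=C('w')+4=15+4=19
L[12]='v': occ=4, LF[12]=C('v')+4=6+4=10
L[13]='v': occ=5, LF[13]=C('v')+5=6+5=11
L[14]='u': occ=3, LF[14]=C('u')+3=1+3=4
L[15]='v': occ=6, LF[15]=C('v')+6=6+6=12
L[16]='v': occ=7, LF[16]=C('v')+7=6+7=13
L[17]='w': occ=5, LF[17]=C('w')+5=15+5=20
L[18]='u': occ=4, LF[18]=C('u')+4=1+4=5
L[19]='w': occ=6, LF[19]=C('w')+6=15+6=21
L[20]='w': occ=7, LF[20]=C('w')+7=15+7=22
L[21]='$': occ=0, LF[21]=C('$')+0=0+0=0
L[22]='v': occ=8, LF[22]=C('v')+8=6+8=14

Answer: 15 6 16 1 7 8 17 9 2 18 3 19 10 11 4 12 13 20 5 21 22 0 14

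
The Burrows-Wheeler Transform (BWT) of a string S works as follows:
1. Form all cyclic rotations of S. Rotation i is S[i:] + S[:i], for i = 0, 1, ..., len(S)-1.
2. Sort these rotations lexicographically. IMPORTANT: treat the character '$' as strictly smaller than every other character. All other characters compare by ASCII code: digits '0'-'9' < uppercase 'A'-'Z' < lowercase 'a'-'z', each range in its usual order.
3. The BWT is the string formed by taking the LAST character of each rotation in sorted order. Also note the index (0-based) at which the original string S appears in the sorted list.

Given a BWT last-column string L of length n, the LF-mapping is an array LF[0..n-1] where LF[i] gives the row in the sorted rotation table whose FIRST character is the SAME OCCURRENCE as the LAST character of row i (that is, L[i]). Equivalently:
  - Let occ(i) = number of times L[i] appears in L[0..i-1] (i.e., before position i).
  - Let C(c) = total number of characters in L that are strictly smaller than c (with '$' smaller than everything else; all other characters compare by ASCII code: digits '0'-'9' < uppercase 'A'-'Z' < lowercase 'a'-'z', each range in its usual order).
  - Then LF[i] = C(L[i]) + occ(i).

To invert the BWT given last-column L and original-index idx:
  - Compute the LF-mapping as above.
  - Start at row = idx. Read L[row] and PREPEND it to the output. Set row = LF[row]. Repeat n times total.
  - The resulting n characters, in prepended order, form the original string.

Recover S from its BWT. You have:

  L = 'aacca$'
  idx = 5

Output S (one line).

Answer: cacaa$

Derivation:
LF mapping: 1 2 4 5 3 0
Walk LF starting at row 5, prepending L[row]:
  step 1: row=5, L[5]='$', prepend. Next row=LF[5]=0
  step 2: row=0, L[0]='a', prepend. Next row=LF[0]=1
  step 3: row=1, L[1]='a', prepend. Next row=LF[1]=2
  step 4: row=2, L[2]='c', prepend. Next row=LF[2]=4
  step 5: row=4, L[4]='a', prepend. Next row=LF[4]=3
  step 6: row=3, L[3]='c', prepend. Next row=LF[3]=5
Reversed output: cacaa$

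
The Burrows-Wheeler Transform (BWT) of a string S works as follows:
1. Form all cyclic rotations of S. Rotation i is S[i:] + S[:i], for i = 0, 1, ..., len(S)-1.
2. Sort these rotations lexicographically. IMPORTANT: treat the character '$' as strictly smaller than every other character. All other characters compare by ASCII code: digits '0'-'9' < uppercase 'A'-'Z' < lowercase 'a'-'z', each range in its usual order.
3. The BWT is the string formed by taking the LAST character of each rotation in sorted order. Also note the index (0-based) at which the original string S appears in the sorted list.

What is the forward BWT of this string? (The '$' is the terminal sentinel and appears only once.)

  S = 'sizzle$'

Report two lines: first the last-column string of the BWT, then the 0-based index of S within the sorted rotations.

Answer: elsz$zi
4

Derivation:
All 7 rotations (rotation i = S[i:]+S[:i]):
  rot[0] = sizzle$
  rot[1] = izzle$s
  rot[2] = zzle$si
  rot[3] = zle$siz
  rot[4] = le$sizz
  rot[5] = e$sizzl
  rot[6] = $sizzle
Sorted (with $ < everything):
  sorted[0] = $sizzle  (last char: 'e')
  sorted[1] = e$sizzl  (last char: 'l')
  sorted[2] = izzle$s  (last char: 's')
  sorted[3] = le$sizz  (last char: 'z')
  sorted[4] = sizzle$  (last char: '$')
  sorted[5] = zle$siz  (last char: 'z')
  sorted[6] = zzle$si  (last char: 'i')
Last column: elsz$zi
Original string S is at sorted index 4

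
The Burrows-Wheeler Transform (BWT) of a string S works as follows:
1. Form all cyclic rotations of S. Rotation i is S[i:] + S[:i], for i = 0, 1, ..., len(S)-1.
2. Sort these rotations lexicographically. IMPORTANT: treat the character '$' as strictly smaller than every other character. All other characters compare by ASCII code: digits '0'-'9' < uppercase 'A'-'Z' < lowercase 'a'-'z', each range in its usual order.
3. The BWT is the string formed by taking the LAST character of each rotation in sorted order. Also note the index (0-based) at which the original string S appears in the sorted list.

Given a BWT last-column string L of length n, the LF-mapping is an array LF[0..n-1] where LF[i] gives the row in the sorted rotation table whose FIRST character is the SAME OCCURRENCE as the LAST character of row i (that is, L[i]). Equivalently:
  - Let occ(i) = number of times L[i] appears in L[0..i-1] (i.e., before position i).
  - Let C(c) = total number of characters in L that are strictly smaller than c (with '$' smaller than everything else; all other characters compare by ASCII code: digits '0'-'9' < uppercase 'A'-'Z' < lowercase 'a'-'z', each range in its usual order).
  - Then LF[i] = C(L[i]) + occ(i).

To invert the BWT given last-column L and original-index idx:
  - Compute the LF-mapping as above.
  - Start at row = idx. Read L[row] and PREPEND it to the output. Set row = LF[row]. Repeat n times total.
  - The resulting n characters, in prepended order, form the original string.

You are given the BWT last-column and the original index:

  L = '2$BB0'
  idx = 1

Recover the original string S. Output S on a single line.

Answer: 0BB2$

Derivation:
LF mapping: 2 0 3 4 1
Walk LF starting at row 1, prepending L[row]:
  step 1: row=1, L[1]='$', prepend. Next row=LF[1]=0
  step 2: row=0, L[0]='2', prepend. Next row=LF[0]=2
  step 3: row=2, L[2]='B', prepend. Next row=LF[2]=3
  step 4: row=3, L[3]='B', prepend. Next row=LF[3]=4
  step 5: row=4, L[4]='0', prepend. Next row=LF[4]=1
Reversed output: 0BB2$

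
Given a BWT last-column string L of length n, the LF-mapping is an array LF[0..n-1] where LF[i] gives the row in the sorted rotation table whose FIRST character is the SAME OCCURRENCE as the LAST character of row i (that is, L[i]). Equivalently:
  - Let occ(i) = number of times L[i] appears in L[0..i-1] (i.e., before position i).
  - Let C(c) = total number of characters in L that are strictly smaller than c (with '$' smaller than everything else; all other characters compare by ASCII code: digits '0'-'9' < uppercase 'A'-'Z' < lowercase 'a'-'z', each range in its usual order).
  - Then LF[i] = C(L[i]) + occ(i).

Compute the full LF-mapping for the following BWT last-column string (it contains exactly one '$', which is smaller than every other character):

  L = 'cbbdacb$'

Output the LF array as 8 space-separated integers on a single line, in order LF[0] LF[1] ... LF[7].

Answer: 5 2 3 7 1 6 4 0

Derivation:
Char counts: '$':1, 'a':1, 'b':3, 'c':2, 'd':1
C (first-col start): C('$')=0, C('a')=1, C('b')=2, C('c')=5, C('d')=7
L[0]='c': occ=0, LF[0]=C('c')+0=5+0=5
L[1]='b': occ=0, LF[1]=C('b')+0=2+0=2
L[2]='b': occ=1, LF[2]=C('b')+1=2+1=3
L[3]='d': occ=0, LF[3]=C('d')+0=7+0=7
L[4]='a': occ=0, LF[4]=C('a')+0=1+0=1
L[5]='c': occ=1, LF[5]=C('c')+1=5+1=6
L[6]='b': occ=2, LF[6]=C('b')+2=2+2=4
L[7]='$': occ=0, LF[7]=C('$')+0=0+0=0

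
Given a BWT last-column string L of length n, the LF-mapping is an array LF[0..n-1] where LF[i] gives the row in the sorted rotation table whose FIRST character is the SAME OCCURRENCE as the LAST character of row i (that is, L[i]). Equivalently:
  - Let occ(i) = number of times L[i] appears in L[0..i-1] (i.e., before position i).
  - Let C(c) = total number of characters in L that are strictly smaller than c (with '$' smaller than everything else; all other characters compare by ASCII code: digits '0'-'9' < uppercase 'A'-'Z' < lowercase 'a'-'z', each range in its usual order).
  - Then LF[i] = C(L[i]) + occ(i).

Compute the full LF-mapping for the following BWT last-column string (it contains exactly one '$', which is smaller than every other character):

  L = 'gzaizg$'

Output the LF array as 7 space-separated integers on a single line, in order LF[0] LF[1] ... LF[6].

Answer: 2 5 1 4 6 3 0

Derivation:
Char counts: '$':1, 'a':1, 'g':2, 'i':1, 'z':2
C (first-col start): C('$')=0, C('a')=1, C('g')=2, C('i')=4, C('z')=5
L[0]='g': occ=0, LF[0]=C('g')+0=2+0=2
L[1]='z': occ=0, LF[1]=C('z')+0=5+0=5
L[2]='a': occ=0, LF[2]=C('a')+0=1+0=1
L[3]='i': occ=0, LF[3]=C('i')+0=4+0=4
L[4]='z': occ=1, LF[4]=C('z')+1=5+1=6
L[5]='g': occ=1, LF[5]=C('g')+1=2+1=3
L[6]='$': occ=0, LF[6]=C('$')+0=0+0=0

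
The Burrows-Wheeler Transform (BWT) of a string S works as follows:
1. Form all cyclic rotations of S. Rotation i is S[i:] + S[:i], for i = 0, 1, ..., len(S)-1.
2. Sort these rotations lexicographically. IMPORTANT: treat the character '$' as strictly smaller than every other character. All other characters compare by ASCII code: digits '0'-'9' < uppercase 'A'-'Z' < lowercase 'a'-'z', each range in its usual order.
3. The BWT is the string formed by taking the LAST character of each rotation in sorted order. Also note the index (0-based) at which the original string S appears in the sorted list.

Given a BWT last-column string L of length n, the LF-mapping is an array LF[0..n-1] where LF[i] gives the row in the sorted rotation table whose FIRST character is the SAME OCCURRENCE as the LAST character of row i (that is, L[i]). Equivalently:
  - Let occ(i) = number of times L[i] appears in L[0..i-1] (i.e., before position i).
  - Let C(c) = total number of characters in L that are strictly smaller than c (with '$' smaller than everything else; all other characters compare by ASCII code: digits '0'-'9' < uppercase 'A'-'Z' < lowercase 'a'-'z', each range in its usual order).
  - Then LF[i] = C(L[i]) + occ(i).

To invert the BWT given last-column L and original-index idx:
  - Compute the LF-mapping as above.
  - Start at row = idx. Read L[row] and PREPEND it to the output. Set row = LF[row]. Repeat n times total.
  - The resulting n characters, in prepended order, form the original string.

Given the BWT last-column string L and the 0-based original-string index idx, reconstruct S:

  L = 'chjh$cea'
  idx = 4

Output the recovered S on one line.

LF mapping: 2 5 7 6 0 3 4 1
Walk LF starting at row 4, prepending L[row]:
  step 1: row=4, L[4]='$', prepend. Next row=LF[4]=0
  step 2: row=0, L[0]='c', prepend. Next row=LF[0]=2
  step 3: row=2, L[2]='j', prepend. Next row=LF[2]=7
  step 4: row=7, L[7]='a', prepend. Next row=LF[7]=1
  step 5: row=1, L[1]='h', prepend. Next row=LF[1]=5
  step 6: row=5, L[5]='c', prepend. Next row=LF[5]=3
  step 7: row=3, L[3]='h', prepend. Next row=LF[3]=6
  step 8: row=6, L[6]='e', prepend. Next row=LF[6]=4
Reversed output: ehchajc$

Answer: ehchajc$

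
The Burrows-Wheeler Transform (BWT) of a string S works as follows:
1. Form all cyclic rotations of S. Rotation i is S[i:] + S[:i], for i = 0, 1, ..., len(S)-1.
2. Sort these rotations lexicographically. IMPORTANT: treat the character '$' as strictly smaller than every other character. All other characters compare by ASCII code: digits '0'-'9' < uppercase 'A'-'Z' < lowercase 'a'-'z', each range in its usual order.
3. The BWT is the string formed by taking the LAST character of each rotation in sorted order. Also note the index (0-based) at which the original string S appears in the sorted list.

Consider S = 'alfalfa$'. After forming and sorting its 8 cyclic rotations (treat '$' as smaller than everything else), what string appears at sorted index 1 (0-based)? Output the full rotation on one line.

Answer: a$alfalf

Derivation:
All 8 rotations (rotation i = S[i:]+S[:i]):
  rot[0] = alfalfa$
  rot[1] = lfalfa$a
  rot[2] = falfa$al
  rot[3] = alfa$alf
  rot[4] = lfa$alfa
  rot[5] = fa$alfal
  rot[6] = a$alfalf
  rot[7] = $alfalfa
Sorted (with $ < everything):
  sorted[0] = $alfalfa
  sorted[1] = a$alfalf
  sorted[2] = alfa$alf
  sorted[3] = alfalfa$
  sorted[4] = fa$alfal
  sorted[5] = falfa$al
  sorted[6] = lfa$alfa
  sorted[7] = lfalfa$a
sorted[1] = a$alfalf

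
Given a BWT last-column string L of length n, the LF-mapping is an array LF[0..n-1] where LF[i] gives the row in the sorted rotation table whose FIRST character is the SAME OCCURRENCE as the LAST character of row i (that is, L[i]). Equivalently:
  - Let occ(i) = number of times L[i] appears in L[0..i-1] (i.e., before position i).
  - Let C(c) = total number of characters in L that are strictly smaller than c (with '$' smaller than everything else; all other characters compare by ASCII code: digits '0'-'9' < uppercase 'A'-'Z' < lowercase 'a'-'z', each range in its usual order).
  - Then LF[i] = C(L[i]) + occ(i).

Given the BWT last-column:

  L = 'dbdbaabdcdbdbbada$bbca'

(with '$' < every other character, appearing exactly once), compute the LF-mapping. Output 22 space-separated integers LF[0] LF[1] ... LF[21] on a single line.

Answer: 16 6 17 7 1 2 8 18 14 19 9 20 10 11 3 21 4 0 12 13 15 5

Derivation:
Char counts: '$':1, 'a':5, 'b':8, 'c':2, 'd':6
C (first-col start): C('$')=0, C('a')=1, C('b')=6, C('c')=14, C('d')=16
L[0]='d': occ=0, LF[0]=C('d')+0=16+0=16
L[1]='b': occ=0, LF[1]=C('b')+0=6+0=6
L[2]='d': occ=1, LF[2]=C('d')+1=16+1=17
L[3]='b': occ=1, LF[3]=C('b')+1=6+1=7
L[4]='a': occ=0, LF[4]=C('a')+0=1+0=1
L[5]='a': occ=1, LF[5]=C('a')+1=1+1=2
L[6]='b': occ=2, LF[6]=C('b')+2=6+2=8
L[7]='d': occ=2, LF[7]=C('d')+2=16+2=18
L[8]='c': occ=0, LF[8]=C('c')+0=14+0=14
L[9]='d': occ=3, LF[9]=C('d')+3=16+3=19
L[10]='b': occ=3, LF[10]=C('b')+3=6+3=9
L[11]='d': occ=4, LF[11]=C('d')+4=16+4=20
L[12]='b': occ=4, LF[12]=C('b')+4=6+4=10
L[13]='b': occ=5, LF[13]=C('b')+5=6+5=11
L[14]='a': occ=2, LF[14]=C('a')+2=1+2=3
L[15]='d': occ=5, LF[15]=C('d')+5=16+5=21
L[16]='a': occ=3, LF[16]=C('a')+3=1+3=4
L[17]='$': occ=0, LF[17]=C('$')+0=0+0=0
L[18]='b': occ=6, LF[18]=C('b')+6=6+6=12
L[19]='b': occ=7, LF[19]=C('b')+7=6+7=13
L[20]='c': occ=1, LF[20]=C('c')+1=14+1=15
L[21]='a': occ=4, LF[21]=C('a')+4=1+4=5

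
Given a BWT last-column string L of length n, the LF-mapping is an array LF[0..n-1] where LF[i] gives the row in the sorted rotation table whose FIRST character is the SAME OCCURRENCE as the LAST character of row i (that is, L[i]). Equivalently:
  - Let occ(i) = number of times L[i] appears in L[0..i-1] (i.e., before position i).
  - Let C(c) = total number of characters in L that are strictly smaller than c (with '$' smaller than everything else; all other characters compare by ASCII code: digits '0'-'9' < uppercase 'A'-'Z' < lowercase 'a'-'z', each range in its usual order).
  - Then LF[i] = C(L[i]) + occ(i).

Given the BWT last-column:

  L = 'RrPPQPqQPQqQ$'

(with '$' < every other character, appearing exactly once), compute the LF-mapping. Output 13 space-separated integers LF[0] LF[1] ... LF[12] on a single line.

Char counts: '$':1, 'P':4, 'Q':4, 'R':1, 'q':2, 'r':1
C (first-col start): C('$')=0, C('P')=1, C('Q')=5, C('R')=9, C('q')=10, C('r')=12
L[0]='R': occ=0, LF[0]=C('R')+0=9+0=9
L[1]='r': occ=0, LF[1]=C('r')+0=12+0=12
L[2]='P': occ=0, LF[2]=C('P')+0=1+0=1
L[3]='P': occ=1, LF[3]=C('P')+1=1+1=2
L[4]='Q': occ=0, LF[4]=C('Q')+0=5+0=5
L[5]='P': occ=2, LF[5]=C('P')+2=1+2=3
L[6]='q': occ=0, LF[6]=C('q')+0=10+0=10
L[7]='Q': occ=1, LF[7]=C('Q')+1=5+1=6
L[8]='P': occ=3, LF[8]=C('P')+3=1+3=4
L[9]='Q': occ=2, LF[9]=C('Q')+2=5+2=7
L[10]='q': occ=1, LF[10]=C('q')+1=10+1=11
L[11]='Q': occ=3, LF[11]=C('Q')+3=5+3=8
L[12]='$': occ=0, LF[12]=C('$')+0=0+0=0

Answer: 9 12 1 2 5 3 10 6 4 7 11 8 0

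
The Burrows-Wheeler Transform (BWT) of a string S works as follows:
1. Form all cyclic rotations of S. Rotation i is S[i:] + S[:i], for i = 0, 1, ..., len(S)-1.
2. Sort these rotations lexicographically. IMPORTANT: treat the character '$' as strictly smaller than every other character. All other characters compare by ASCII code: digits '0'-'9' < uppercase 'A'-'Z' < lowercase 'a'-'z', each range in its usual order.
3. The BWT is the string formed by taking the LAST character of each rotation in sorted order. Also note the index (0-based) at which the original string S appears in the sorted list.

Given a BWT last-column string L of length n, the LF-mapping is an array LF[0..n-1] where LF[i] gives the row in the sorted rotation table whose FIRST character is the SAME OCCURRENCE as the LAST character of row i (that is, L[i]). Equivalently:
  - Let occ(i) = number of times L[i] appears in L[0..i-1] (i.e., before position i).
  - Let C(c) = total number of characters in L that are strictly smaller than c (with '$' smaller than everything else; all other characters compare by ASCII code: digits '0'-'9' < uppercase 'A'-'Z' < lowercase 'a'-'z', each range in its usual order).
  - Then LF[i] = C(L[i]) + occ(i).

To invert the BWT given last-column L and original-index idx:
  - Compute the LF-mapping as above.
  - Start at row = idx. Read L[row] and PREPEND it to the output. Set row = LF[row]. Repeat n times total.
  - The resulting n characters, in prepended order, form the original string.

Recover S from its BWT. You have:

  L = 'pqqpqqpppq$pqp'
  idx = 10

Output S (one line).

Answer: qppqqqpppqpqp$

Derivation:
LF mapping: 1 8 9 2 10 11 3 4 5 12 0 6 13 7
Walk LF starting at row 10, prepending L[row]:
  step 1: row=10, L[10]='$', prepend. Next row=LF[10]=0
  step 2: row=0, L[0]='p', prepend. Next row=LF[0]=1
  step 3: row=1, L[1]='q', prepend. Next row=LF[1]=8
  step 4: row=8, L[8]='p', prepend. Next row=LF[8]=5
  step 5: row=5, L[5]='q', prepend. Next row=LF[5]=11
  step 6: row=11, L[11]='p', prepend. Next row=LF[11]=6
  step 7: row=6, L[6]='p', prepend. Next row=LF[6]=3
  step 8: row=3, L[3]='p', prepend. Next row=LF[3]=2
  step 9: row=2, L[2]='q', prepend. Next row=LF[2]=9
  step 10: row=9, L[9]='q', prepend. Next row=LF[9]=12
  step 11: row=12, L[12]='q', prepend. Next row=LF[12]=13
  step 12: row=13, L[13]='p', prepend. Next row=LF[13]=7
  step 13: row=7, L[7]='p', prepend. Next row=LF[7]=4
  step 14: row=4, L[4]='q', prepend. Next row=LF[4]=10
Reversed output: qppqqqpppqpqp$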